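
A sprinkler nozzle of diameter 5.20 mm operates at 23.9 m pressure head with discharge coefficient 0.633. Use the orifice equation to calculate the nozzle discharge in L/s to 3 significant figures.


Approach: apply the orifice equation, Q = Cd*A*sqrt(2*g*h), A = pi*(d/2)^2.
A = pi*(5.20e-3/2)^2 = 2.1237e-05 m^2
Q = 0.633 * 2.1237e-05 * sqrt(2*9.81*23.9) * 1000 = 0.291 L/s
Therefore the nozzle discharge = 0.291 L/s.


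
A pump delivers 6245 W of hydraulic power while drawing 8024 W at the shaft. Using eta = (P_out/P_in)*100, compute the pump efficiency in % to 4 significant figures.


eta = (6245 / 8024) * 100 = 77.83 %
Therefore the pump efficiency = 77.83 %.


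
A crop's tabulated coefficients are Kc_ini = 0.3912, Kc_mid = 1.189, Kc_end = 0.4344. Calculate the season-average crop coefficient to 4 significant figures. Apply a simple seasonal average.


Approach: apply a simple seasonal average, Kc_avg = (Kc_ini + Kc_mid + Kc_end)/3.
Kc_avg = (0.3912 + 1.189 + 0.4344)/3 = 0.6715
Therefore the season-average crop coefficient = 0.6715.


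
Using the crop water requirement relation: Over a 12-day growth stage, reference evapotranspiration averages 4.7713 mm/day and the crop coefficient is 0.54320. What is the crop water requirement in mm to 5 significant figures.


Approach: apply the crop water requirement relation, CWR = ET0 * Kc * days.
CWR = 4.7713 * 0.54320 * 12 = 31.101 mm
Therefore the crop water requirement = 31.101 mm.


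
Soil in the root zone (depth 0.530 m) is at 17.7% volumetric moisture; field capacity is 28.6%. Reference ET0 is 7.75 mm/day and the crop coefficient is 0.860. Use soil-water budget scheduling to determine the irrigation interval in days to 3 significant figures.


Approach: apply soil-water budget scheduling, SMD = (FC-theta)/100*depth*1000; ETc = ET0*Kc; interval = SMD/ETc.
Step 1 — soil moisture deficit:
  SMD = (28.6 - 17.7)/100 * 0.530 * 1000 = 57.770 mm
Step 2 — daily crop ET (ETc = ET0*Kc):
  ETc = 7.75 * 0.860 = 6.6650 mm/day
Step 3 — irrigation interval (SMD/ETc):
  interval = 57.770 / 6.6650 = 8.67 days
Therefore the irrigation interval = 8.67 days.


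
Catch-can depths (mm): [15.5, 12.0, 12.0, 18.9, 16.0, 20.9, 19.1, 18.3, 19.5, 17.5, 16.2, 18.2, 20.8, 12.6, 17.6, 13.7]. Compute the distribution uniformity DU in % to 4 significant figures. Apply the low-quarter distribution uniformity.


Approach: apply the low-quarter distribution uniformity, DU = (mean of lowest quarter of readings / overall mean)*100.
sorted lowest 4 of 16: [12.0, 12.0, 12.6, 13.7] -> mean = 12.5750 mm
overall mean = 16.8000 mm
DU = (12.5750/16.8000)*100 = 74.85 %
Therefore the distribution uniformity DU = 74.85 %.


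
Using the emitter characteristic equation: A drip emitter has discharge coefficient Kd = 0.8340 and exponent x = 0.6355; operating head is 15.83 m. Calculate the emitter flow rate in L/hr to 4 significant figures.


Approach: apply the emitter characteristic equation, q = Kd * h^x.
q = 0.8340 * 15.83^0.6355 = 4.824 L/hr
Therefore the emitter flow rate = 4.824 L/hr.


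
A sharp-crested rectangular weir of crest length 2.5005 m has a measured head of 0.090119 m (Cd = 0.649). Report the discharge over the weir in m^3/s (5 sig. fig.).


Approach: apply the rectangular weir equation, Q = (2/3)*Cd*L*sqrt(2g)*H^1.5.
Q = (2/3)*0.649*2.5005*sqrt(2*9.81)*0.090119^1.5 = 0.12964 m^3/s
Therefore the discharge over the weir = 0.12964 m^3/s.


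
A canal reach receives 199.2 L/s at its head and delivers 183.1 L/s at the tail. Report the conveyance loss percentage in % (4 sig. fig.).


Approach: apply the conveyance loss ratio, loss% = ((Q_head - Q_tail)/Q_head)*100.
loss = ((199.2 - 183.1)/199.2)*100 = 8.082 %
Therefore the conveyance loss percentage = 8.082 %.


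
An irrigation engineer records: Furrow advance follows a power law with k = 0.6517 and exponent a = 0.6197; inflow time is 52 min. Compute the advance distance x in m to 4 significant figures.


Approach: apply the power-law advance function, x = k*t^a.
x = 0.6517 * 52^0.6197 = 7.541 m
Therefore the advance distance x = 7.541 m.


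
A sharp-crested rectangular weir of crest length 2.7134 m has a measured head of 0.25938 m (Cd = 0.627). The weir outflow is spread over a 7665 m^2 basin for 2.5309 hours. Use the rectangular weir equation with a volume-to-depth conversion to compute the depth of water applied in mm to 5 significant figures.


Approach: apply the rectangular weir equation with a volume-to-depth conversion, Q = (2/3)*Cd*L*sqrt(2g)*H^1.5; d = Q*t/A * 1000.
Step 1 — weir discharge:
  Q = (2/3)*0.627*2.7134*sqrt(2*9.81)*0.25938^1.5 = 0.6636580 m^3/s
Step 2 — volume: V = 0.6636580 * 2.5309*3600 = 6046.747 m^3
Step 3 — depth: d = V/A * 1000 = 6046.747/7665 * 1000 = 788.88 mm
Therefore the depth of water applied = 788.88 mm.


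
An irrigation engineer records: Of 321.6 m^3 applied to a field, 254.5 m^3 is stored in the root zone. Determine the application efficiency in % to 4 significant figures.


Approach: apply the application efficiency ratio, Ea = (stored/applied)*100.
Ea = (254.5/321.6)*100 = 79.14 %
Therefore the application efficiency = 79.14 %.


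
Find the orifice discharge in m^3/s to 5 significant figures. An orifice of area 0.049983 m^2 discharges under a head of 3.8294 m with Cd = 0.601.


Approach: apply the orifice equation, Q = Cd*A*sqrt(2*g*h).
Q = 0.601 * 0.049983 * sqrt(2*9.81*3.8294) = 0.26038 m^3/s
Therefore the orifice discharge = 0.26038 m^3/s.


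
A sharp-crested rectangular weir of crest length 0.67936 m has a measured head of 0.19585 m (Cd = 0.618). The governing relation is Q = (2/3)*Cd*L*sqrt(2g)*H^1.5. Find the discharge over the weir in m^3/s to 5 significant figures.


Q = (2/3)*0.618*0.67936*sqrt(2*9.81)*0.19585^1.5 = 0.10746 m^3/s
Therefore the discharge over the weir = 0.10746 m^3/s.


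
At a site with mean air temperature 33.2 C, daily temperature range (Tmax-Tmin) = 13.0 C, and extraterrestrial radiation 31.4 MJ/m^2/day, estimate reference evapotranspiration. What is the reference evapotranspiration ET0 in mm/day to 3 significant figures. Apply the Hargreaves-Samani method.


Approach: apply the Hargreaves-Samani method, ET0 = 0.0023*(Tmean+17.8)*sqrt(Tmax-Tmin)*0.408*Ra.
ET0 = 0.0023*(33.2+17.8)*sqrt(13.0)*0.408*31.4 = 5.42 mm/day
Therefore the reference evapotranspiration ET0 = 5.42 mm/day.


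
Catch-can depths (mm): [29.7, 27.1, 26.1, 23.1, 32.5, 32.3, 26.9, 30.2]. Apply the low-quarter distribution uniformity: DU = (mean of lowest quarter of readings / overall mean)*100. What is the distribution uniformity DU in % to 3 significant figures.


sorted lowest 2 of 8: [23.1, 26.1] -> mean = 24.600 mm
overall mean = 28.488 mm
DU = (24.600/28.488)*100 = 86.4 %
Therefore the distribution uniformity DU = 86.4 %.


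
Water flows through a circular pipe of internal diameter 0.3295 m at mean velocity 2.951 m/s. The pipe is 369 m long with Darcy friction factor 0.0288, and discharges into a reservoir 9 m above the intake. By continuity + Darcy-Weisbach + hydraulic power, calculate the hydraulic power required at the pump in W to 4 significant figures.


Approach: apply continuity + Darcy-Weisbach + hydraulic power, Q = A*v; hf = f*(L/D)*(v^2/(2g)); H = static + hf; P = rho*g*Q*H.
Step 1 — flow rate (continuity, Q = A*v):
  A = pi*(0.3295/2)^2 = 0.0852709 m^2
  Q = 0.0852709 * 2.951 = 0.251634 m^3/s
Step 2 — friction head loss (Darcy-Weisbach):
  hf = 0.0288 * (369/0.3295) * (2.951^2 / (2*9.81))
  hf = 14.3154 m
Step 3 — total head: H = 9 + 14.3154 = 23.3154 m
Step 4 — hydraulic power (P = rho*g*Q*H):
  P = 1000 * 9.81 * 0.251634 * 23.3154 = 57550 W
Therefore the hydraulic power required at the pump = 57550 W.


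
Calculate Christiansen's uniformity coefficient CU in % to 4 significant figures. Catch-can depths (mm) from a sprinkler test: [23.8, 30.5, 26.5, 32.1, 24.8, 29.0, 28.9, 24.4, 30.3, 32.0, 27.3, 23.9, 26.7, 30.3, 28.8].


Approach: apply Christiansen's uniformity coefficient, CU = (1 - mean_abs_deviation/mean)*100.
mean = 27.9533 mm
mean |d_i - mean| = 2.43644 mm
CU = (1 - 2.43644/27.9533)*100 = 91.28 %
Therefore Christiansen's uniformity coefficient CU = 91.28 %.


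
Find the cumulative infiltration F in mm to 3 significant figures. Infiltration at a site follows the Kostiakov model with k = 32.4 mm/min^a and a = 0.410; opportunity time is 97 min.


Approach: apply the Kostiakov infiltration equation, F = k*t^a.
F = 32.4 * 97^0.410 = 211 mm
Therefore the cumulative infiltration F = 211 mm.


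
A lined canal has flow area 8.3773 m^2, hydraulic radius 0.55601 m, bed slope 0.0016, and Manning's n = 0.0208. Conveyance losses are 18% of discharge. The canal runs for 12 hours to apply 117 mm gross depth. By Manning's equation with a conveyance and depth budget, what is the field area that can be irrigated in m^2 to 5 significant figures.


Approach: apply Manning's equation with a conveyance and depth budget, Q = (1/n)*A*R^(2/3)*S^(1/2); Q_field = Q*(1-loss); Area = Q_field*t/(d/1000).
Step 1 — canal discharge (Manning's equation):
  Q = (1/0.0208) * 8.3773 * 0.55601^(2/3) * 0.0016^(1/2) = 10.89321 m^3/s
Step 2 — delivered flow: Q_field = 10.89321*(1 - 18/100) = 8.932430 m^3/s
Step 3 — volume delivered: V = 8.932430 * 12*3600 = 385881.0 m^3
Step 4 — area served: A = V / (depth/1000) = 385881.0 / 0.117 = 3298100 m^2
Therefore the field area that can be irrigated = 3298100 m^2.


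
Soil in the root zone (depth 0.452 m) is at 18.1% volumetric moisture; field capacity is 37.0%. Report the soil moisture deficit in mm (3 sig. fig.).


Approach: apply the soil moisture deficit relation, SMD = (FC - theta)/100 * depth * 1000.
SMD = (37.0 - 18.1)/100 * 0.452 * 1000 = 85.4 mm
Therefore the soil moisture deficit = 85.4 mm.


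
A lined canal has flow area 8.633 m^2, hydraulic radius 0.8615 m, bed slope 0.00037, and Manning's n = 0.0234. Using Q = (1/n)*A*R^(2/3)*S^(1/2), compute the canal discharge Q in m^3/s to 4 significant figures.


Q = (1/0.0234) * 8.633 * 0.8615^(2/3) * 0.00037^(1/2) = 6.425 m^3/s
Therefore the canal discharge Q = 6.425 m^3/s.


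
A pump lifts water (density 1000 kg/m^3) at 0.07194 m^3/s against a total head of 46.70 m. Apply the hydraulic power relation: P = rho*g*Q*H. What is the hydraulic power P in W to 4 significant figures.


P = 1000 * 9.81 * 0.07194 * 46.70 = 32960 W
Therefore the hydraulic power P = 32960 W.


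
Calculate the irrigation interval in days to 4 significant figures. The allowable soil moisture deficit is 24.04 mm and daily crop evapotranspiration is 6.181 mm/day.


Approach: apply the irrigation interval relation, interval = SMD / ETc.
interval = 24.04 / 6.181 = 3.889 days
Therefore the irrigation interval = 3.889 days.


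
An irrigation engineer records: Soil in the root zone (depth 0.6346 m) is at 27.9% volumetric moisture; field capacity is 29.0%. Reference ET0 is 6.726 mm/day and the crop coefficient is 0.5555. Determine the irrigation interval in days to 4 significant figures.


Approach: apply soil-water budget scheduling, SMD = (FC-theta)/100*depth*1000; ETc = ET0*Kc; interval = SMD/ETc.
Step 1 — soil moisture deficit:
  SMD = (29.0 - 27.9)/100 * 0.6346 * 1000 = 6.98060 mm
Step 2 — daily crop ET (ETc = ET0*Kc):
  ETc = 6.726 * 0.5555 = 3.73629 mm/day
Step 3 — irrigation interval (SMD/ETc):
  interval = 6.98060 / 3.73629 = 1.868 days
Therefore the irrigation interval = 1.868 days.


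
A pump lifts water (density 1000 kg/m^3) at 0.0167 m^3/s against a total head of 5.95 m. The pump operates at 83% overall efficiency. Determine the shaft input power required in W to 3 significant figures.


Approach: apply hydraulic power then efficiency conversion, P = rho*g*Q*H; P_in = P/eta.
Step 1 — hydraulic power (P = rho*g*Q*H):
  P = 1000 * 9.81 * 0.0167 * 5.95 = 974.77 W
Step 2 — input power: P_in = P/eta = 974.77 / 0.83 = 1170 W
Therefore the shaft input power required = 1170 W.


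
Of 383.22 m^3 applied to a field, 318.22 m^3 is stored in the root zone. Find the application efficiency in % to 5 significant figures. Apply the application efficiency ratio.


Approach: apply the application efficiency ratio, Ea = (stored/applied)*100.
Ea = (318.22/383.22)*100 = 83.038 %
Therefore the application efficiency = 83.038 %.


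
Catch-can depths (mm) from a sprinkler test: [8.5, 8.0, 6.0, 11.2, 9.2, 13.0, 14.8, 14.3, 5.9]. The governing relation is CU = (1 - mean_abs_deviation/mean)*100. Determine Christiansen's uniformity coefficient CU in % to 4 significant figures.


mean = 10.1000 mm
mean |d_i - mean| = 2.86667 mm
CU = (1 - 2.86667/10.1000)*100 = 71.62 %
Therefore Christiansen's uniformity coefficient CU = 71.62 %.


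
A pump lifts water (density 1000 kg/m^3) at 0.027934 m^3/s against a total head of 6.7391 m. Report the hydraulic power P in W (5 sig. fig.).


Approach: apply the hydraulic power relation, P = rho*g*Q*H.
P = 1000 * 9.81 * 0.027934 * 6.7391 = 1846.7 W
Therefore the hydraulic power P = 1846.7 W.


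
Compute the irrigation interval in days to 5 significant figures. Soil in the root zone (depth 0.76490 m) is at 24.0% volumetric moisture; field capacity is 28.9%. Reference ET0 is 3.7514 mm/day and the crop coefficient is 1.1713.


Approach: apply soil-water budget scheduling, SMD = (FC-theta)/100*depth*1000; ETc = ET0*Kc; interval = SMD/ETc.
Step 1 — soil moisture deficit:
  SMD = (28.9 - 24.0)/100 * 0.76490 * 1000 = 37.48010 mm
Step 2 — daily crop ET (ETc = ET0*Kc):
  ETc = 3.7514 * 1.1713 = 4.394015 mm/day
Step 3 — irrigation interval (SMD/ETc):
  interval = 37.48010 / 4.394015 = 8.5298 days
Therefore the irrigation interval = 8.5298 days.


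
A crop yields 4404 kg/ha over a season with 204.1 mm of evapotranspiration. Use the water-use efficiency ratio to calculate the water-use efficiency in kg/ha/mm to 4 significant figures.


Approach: apply the water-use efficiency ratio, WUE = yield/ET.
WUE = 4404 / 204.1 = 21.58 kg/ha/mm
Therefore the water-use efficiency = 21.58 kg/ha/mm.


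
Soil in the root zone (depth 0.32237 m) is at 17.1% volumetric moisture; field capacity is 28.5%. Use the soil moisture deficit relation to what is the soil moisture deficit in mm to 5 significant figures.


Approach: apply the soil moisture deficit relation, SMD = (FC - theta)/100 * depth * 1000.
SMD = (28.5 - 17.1)/100 * 0.32237 * 1000 = 36.750 mm
Therefore the soil moisture deficit = 36.750 mm.


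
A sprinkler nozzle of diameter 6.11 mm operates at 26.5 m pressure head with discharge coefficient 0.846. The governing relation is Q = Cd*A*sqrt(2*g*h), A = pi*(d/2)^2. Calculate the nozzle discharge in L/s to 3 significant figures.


A = pi*(6.11e-3/2)^2 = 2.9321e-05 m^2
Q = 0.846 * 2.9321e-05 * sqrt(2*9.81*26.5) * 1000 = 0.566 L/s
Therefore the nozzle discharge = 0.566 L/s.


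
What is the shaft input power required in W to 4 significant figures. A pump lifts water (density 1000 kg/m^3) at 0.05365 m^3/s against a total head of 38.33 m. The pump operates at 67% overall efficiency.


Approach: apply hydraulic power then efficiency conversion, P = rho*g*Q*H; P_in = P/eta.
Step 1 — hydraulic power (P = rho*g*Q*H):
  P = 1000 * 9.81 * 0.05365 * 38.33 = 20173.3 W
Step 2 — input power: P_in = P/eta = 20173.3 / 0.67 = 30110 W
Therefore the shaft input power required = 30110 W.


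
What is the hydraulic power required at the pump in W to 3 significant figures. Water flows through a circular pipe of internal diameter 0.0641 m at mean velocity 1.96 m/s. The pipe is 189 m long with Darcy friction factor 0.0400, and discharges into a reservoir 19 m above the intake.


Approach: apply continuity + Darcy-Weisbach + hydraulic power, Q = A*v; hf = f*(L/D)*(v^2/(2g)); H = static + hf; P = rho*g*Q*H.
Step 1 — flow rate (continuity, Q = A*v):
  A = pi*(0.0641/2)^2 = 0.0032271 m^2
  Q = 0.0032271 * 1.96 = 0.0063250 m^3/s
Step 2 — friction head loss (Darcy-Weisbach):
  hf = 0.0400 * (189/0.0641) * (1.96^2 / (2*9.81))
  hf = 23.093 m
Step 3 — total head: H = 19 + 23.093 = 42.093 m
Step 4 — hydraulic power (P = rho*g*Q*H):
  P = 1000 * 9.81 * 0.0063250 * 42.093 = 2610 W
Therefore the hydraulic power required at the pump = 2610 W.


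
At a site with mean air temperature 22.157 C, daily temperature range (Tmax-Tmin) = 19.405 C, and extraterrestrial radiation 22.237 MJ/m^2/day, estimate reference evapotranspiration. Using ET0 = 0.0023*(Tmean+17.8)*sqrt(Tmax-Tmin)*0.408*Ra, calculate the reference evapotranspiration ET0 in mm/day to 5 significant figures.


ET0 = 0.0023*(22.157+17.8)*sqrt(19.405)*0.408*22.237 = 3.6729 mm/day
Therefore the reference evapotranspiration ET0 = 3.6729 mm/day.


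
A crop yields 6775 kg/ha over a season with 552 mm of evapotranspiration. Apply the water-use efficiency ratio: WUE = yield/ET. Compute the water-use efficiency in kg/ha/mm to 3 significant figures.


WUE = 6775 / 552 = 12.3 kg/ha/mm
Therefore the water-use efficiency = 12.3 kg/ha/mm.


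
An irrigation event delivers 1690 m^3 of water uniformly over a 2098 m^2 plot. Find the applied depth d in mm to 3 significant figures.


Approach: apply depth from volume over area, d = (V/A)*1000.
d = (1690 / 2098) * 1000 = 806 mm
Therefore the applied depth d = 806 mm.


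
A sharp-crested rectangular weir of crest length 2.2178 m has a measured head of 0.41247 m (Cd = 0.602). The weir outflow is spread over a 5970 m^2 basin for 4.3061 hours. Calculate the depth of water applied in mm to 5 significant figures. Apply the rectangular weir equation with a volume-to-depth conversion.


Approach: apply the rectangular weir equation with a volume-to-depth conversion, Q = (2/3)*Cd*L*sqrt(2g)*H^1.5; d = Q*t/A * 1000.
Step 1 — weir discharge:
  Q = (2/3)*0.602*2.2178*sqrt(2*9.81)*0.41247^1.5 = 1.044397 m^3/s
Step 2 — volume: V = 1.044397 * 4.3061*3600 = 16190.20 m^3
Step 3 — depth: d = V/A * 1000 = 16190.20/5970 * 1000 = 2711.9 mm
Therefore the depth of water applied = 2711.9 mm.


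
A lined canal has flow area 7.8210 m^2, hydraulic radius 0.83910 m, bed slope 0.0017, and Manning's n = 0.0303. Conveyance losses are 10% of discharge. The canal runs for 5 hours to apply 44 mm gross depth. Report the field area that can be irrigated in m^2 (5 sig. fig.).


Approach: apply Manning's equation with a conveyance and depth budget, Q = (1/n)*A*R^(2/3)*S^(1/2); Q_field = Q*(1-loss); Area = Q_field*t/(d/1000).
Step 1 — canal discharge (Manning's equation):
  Q = (1/0.0303) * 7.8210 * 0.83910^(2/3) * 0.0017^(1/2) = 9.467891 m^3/s
Step 2 — delivered flow: Q_field = 9.467891*(1 - 10/100) = 8.521102 m^3/s
Step 3 — volume delivered: V = 8.521102 * 5*3600 = 153379.8 m^3
Step 4 — area served: A = V / (depth/1000) = 153379.8 / 0.044 = 3485900 m^2
Therefore the field area that can be irrigated = 3485900 m^2.


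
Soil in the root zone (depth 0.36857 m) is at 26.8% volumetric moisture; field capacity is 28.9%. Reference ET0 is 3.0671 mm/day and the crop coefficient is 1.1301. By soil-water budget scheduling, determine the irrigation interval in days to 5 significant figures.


Approach: apply soil-water budget scheduling, SMD = (FC-theta)/100*depth*1000; ETc = ET0*Kc; interval = SMD/ETc.
Step 1 — soil moisture deficit:
  SMD = (28.9 - 26.8)/100 * 0.36857 * 1000 = 7.739970 mm
Step 2 — daily crop ET (ETc = ET0*Kc):
  ETc = 3.0671 * 1.1301 = 3.466130 mm/day
Step 3 — irrigation interval (SMD/ETc):
  interval = 7.739970 / 3.466130 = 2.2330 days
Therefore the irrigation interval = 2.2330 days.


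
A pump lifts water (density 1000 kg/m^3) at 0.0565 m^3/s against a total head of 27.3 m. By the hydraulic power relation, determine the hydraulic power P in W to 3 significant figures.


Approach: apply the hydraulic power relation, P = rho*g*Q*H.
P = 1000 * 9.81 * 0.0565 * 27.3 = 15100 W
Therefore the hydraulic power P = 15100 W.


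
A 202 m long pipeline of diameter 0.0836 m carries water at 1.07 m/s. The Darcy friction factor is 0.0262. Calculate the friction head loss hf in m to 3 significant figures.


Approach: apply the Darcy-Weisbach equation, hf = f*(L/D)*(v^2/(2g)).
hf = 0.0262 * (202/0.0836) * (1.07^2 / (2*9.81))
hf = 3.69 m
Therefore the friction head loss hf = 3.69 m.


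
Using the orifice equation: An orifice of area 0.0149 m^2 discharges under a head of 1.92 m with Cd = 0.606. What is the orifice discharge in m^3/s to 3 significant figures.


Approach: apply the orifice equation, Q = Cd*A*sqrt(2*g*h).
Q = 0.606 * 0.0149 * sqrt(2*9.81*1.92) = 0.0554 m^3/s
Therefore the orifice discharge = 0.0554 m^3/s.


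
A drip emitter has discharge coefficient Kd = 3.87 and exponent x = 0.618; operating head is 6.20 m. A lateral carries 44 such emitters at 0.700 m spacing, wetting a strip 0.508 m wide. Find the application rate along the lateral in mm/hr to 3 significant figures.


Approach: apply the emitter equation with a lateral mass balance, q = Kd*h^x; Q = n*q; rate = Q/(n*spacing*width).
Step 1 — single emitter flow (q = Kd*h^x):
  q = 3.87 * 6.20^0.618 = 11.951 L/hr
Step 2 — total lateral flow: Q = 44 * 11.951 = 525.85 L/hr
Step 3 — wetted area: A = 44 * 0.700 * 0.508 = 15.646 m^2
Step 4 — application rate: Q/A = 525.85/15.646 = 33.6 mm/hr
Therefore the application rate along the lateral = 33.6 mm/hr.


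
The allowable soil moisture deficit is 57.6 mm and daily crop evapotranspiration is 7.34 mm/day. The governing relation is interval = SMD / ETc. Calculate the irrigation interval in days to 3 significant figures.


interval = 57.6 / 7.34 = 7.85 days
Therefore the irrigation interval = 7.85 days.


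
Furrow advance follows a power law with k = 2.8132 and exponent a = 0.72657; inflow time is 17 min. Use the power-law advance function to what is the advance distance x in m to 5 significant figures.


Approach: apply the power-law advance function, x = k*t^a.
x = 2.8132 * 17^0.72657 = 22.040 m
Therefore the advance distance x = 22.040 m.


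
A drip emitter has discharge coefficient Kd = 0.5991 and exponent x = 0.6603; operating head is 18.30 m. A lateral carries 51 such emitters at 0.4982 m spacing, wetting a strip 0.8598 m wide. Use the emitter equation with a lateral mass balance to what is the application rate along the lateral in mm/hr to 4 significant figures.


Approach: apply the emitter equation with a lateral mass balance, q = Kd*h^x; Q = n*q; rate = Q/(n*spacing*width).
Step 1 — single emitter flow (q = Kd*h^x):
  q = 0.5991 * 18.30^0.6603 = 4.08409 L/hr
Step 2 — total lateral flow: Q = 51 * 4.08409 = 208.289 L/hr
Step 3 — wetted area: A = 51 * 0.4982 * 0.8598 = 21.8460 m^2
Step 4 — application rate: Q/A = 208.289/21.8460 = 9.534 mm/hr
Therefore the application rate along the lateral = 9.534 mm/hr.


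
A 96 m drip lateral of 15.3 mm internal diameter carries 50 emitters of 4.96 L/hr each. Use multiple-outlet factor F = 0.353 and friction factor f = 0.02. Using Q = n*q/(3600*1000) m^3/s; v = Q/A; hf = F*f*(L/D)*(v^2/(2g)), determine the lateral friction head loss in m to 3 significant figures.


Q = 50*4.96/(3600*1000) = 6.8889e-05 m^3/s
A = pi*(15.3e-3/2)^2 = 1.8385e-04 m^2, so v = Q/A = 0.37469 m/s
hf = 0.353*0.02*(96/0.0153)*(0.37469^2/(2*9.81)) = 0.317 m
Therefore the lateral friction head loss = 0.317 m.


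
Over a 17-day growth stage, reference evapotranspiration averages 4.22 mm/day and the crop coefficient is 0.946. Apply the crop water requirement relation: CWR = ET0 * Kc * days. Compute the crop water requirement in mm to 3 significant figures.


CWR = 4.22 * 0.946 * 17 = 67.9 mm
Therefore the crop water requirement = 67.9 mm.


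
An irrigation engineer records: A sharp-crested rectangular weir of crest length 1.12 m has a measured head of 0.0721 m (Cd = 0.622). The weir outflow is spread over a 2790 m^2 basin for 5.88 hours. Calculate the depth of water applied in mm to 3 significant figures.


Approach: apply the rectangular weir equation with a volume-to-depth conversion, Q = (2/3)*Cd*L*sqrt(2g)*H^1.5; d = Q*t/A * 1000.
Step 1 — weir discharge:
  Q = (2/3)*0.622*1.12*sqrt(2*9.81)*0.0721^1.5 = 0.039826 m^3/s
Step 2 — volume: V = 0.039826 * 5.88*3600 = 843.04 m^3
Step 3 — depth: d = V/A * 1000 = 843.04/2790 * 1000 = 302 mm
Therefore the depth of water applied = 302 mm.


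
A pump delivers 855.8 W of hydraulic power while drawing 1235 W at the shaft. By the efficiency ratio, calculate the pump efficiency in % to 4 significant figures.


Approach: apply the efficiency ratio, eta = (P_out/P_in)*100.
eta = (855.8 / 1235) * 100 = 69.30 %
Therefore the pump efficiency = 69.30 %.


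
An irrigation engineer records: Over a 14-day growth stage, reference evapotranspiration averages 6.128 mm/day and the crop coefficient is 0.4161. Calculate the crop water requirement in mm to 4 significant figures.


Approach: apply the crop water requirement relation, CWR = ET0 * Kc * days.
CWR = 6.128 * 0.4161 * 14 = 35.70 mm
Therefore the crop water requirement = 35.70 mm.


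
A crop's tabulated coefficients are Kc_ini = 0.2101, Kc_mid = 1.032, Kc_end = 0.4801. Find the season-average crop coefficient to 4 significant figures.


Approach: apply a simple seasonal average, Kc_avg = (Kc_ini + Kc_mid + Kc_end)/3.
Kc_avg = (0.2101 + 1.032 + 0.4801)/3 = 0.5741
Therefore the season-average crop coefficient = 0.5741.


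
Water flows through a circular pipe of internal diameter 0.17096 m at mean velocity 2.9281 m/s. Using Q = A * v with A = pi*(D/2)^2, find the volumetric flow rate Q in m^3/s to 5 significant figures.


A = pi*(0.17096/2)^2 = 0.02295508 m^2
Q = 0.02295508 * 2.9281 = 0.067215 m^3/s
Therefore the volumetric flow rate Q = 0.067215 m^3/s.


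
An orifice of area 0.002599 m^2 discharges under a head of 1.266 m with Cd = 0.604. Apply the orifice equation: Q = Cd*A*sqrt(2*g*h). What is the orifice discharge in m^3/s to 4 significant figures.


Q = 0.604 * 0.002599 * sqrt(2*9.81*1.266) = 0.007824 m^3/s
Therefore the orifice discharge = 0.007824 m^3/s.


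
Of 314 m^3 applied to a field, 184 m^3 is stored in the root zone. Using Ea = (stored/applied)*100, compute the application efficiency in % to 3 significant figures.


Ea = (184/314)*100 = 58.6 %
Therefore the application efficiency = 58.6 %.


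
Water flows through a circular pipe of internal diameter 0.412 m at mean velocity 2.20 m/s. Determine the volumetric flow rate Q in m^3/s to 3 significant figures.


Approach: apply the continuity equation for pipe flow, Q = A * v with A = pi*(D/2)^2.
A = pi*(0.412/2)^2 = 0.13332 m^2
Q = 0.13332 * 2.20 = 0.293 m^3/s
Therefore the volumetric flow rate Q = 0.293 m^3/s.


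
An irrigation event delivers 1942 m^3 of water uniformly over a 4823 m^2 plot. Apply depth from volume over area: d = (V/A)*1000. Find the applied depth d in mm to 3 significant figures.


d = (1942 / 4823) * 1000 = 403 mm
Therefore the applied depth d = 403 mm.


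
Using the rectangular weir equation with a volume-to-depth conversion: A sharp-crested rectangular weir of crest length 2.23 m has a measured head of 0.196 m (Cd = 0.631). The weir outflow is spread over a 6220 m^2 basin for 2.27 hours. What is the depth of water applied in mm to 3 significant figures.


Approach: apply the rectangular weir equation with a volume-to-depth conversion, Q = (2/3)*Cd*L*sqrt(2g)*H^1.5; d = Q*t/A * 1000.
Step 1 — weir discharge:
  Q = (2/3)*0.631*2.23*sqrt(2*9.81)*0.196^1.5 = 0.36056 m^3/s
Step 2 — volume: V = 0.36056 * 2.27*3600 = 2946.5 m^3
Step 3 — depth: d = V/A * 1000 = 2946.5/6220 * 1000 = 474 mm
Therefore the depth of water applied = 474 mm.


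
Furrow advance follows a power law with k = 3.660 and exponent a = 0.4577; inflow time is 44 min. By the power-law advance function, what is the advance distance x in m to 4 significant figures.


Approach: apply the power-law advance function, x = k*t^a.
x = 3.660 * 44^0.4577 = 20.69 m
Therefore the advance distance x = 20.69 m.


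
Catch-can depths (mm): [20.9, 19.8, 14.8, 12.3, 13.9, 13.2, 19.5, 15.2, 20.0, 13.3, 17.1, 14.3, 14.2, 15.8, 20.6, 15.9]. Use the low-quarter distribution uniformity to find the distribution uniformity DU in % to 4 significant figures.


Approach: apply the low-quarter distribution uniformity, DU = (mean of lowest quarter of readings / overall mean)*100.
sorted lowest 4 of 16: [12.3, 13.2, 13.3, 13.9] -> mean = 13.1750 mm
overall mean = 16.3000 mm
DU = (13.1750/16.3000)*100 = 80.83 %
Therefore the distribution uniformity DU = 80.83 %.


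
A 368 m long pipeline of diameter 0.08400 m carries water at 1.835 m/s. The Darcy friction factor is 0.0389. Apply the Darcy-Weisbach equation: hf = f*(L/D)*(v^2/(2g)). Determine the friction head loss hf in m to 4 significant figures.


hf = 0.0389 * (368/0.08400) * (1.835^2 / (2*9.81))
hf = 29.25 m
Therefore the friction head loss hf = 29.25 m.


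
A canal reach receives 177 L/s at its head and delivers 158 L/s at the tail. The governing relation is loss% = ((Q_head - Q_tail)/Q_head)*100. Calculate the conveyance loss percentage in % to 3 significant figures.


loss = ((177 - 158)/177)*100 = 10.7 %
Therefore the conveyance loss percentage = 10.7 %.


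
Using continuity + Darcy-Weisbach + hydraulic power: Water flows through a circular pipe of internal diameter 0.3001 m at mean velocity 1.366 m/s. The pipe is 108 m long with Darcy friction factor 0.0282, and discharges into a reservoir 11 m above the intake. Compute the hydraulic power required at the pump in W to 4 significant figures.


Approach: apply continuity + Darcy-Weisbach + hydraulic power, Q = A*v; hf = f*(L/D)*(v^2/(2g)); H = static + hf; P = rho*g*Q*H.
Step 1 — flow rate (continuity, Q = A*v):
  A = pi*(0.3001/2)^2 = 0.0707330 m^2
  Q = 0.0707330 * 1.366 = 0.0966212 m^3/s
Step 2 — friction head loss (Darcy-Weisbach):
  hf = 0.0282 * (108/0.3001) * (1.366^2 / (2*9.81))
  hf = 0.965182 m
Step 3 — total head: H = 11 + 0.965182 = 11.9652 m
Step 4 — hydraulic power (P = rho*g*Q*H):
  P = 1000 * 9.81 * 0.0966212 * 11.9652 = 11340 W
Therefore the hydraulic power required at the pump = 11340 W.


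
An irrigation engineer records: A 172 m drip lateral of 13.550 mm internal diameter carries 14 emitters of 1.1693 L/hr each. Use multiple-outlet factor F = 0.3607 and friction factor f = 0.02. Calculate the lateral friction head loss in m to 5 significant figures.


Approach: apply Darcy-Weisbach with the multiple-outlet F-factor, Q = n*q/(3600*1000) m^3/s; v = Q/A; hf = F*f*(L/D)*(v^2/(2g)).
Q = 14*1.1693/(3600*1000) = 4.547278e-06 m^3/s
A = pi*(13.550e-3/2)^2 = 1.442011e-04 m^2, so v = Q/A = 0.03153429 m/s
hf = 0.3607*0.02*(172/0.013550)*(0.03153429^2/(2*9.81)) = 0.0046412 m
Therefore the lateral friction head loss = 0.0046412 m.


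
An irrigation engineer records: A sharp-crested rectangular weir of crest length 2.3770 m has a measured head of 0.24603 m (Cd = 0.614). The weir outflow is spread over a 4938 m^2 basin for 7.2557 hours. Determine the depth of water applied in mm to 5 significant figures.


Approach: apply the rectangular weir equation with a volume-to-depth conversion, Q = (2/3)*Cd*L*sqrt(2g)*H^1.5; d = Q*t/A * 1000.
Step 1 — weir discharge:
  Q = (2/3)*0.614*2.3770*sqrt(2*9.81)*0.24603^1.5 = 0.5259421 m^3/s
Step 2 — volume: V = 0.5259421 * 7.2557*3600 = 13737.88 m^3
Step 3 — depth: d = V/A * 1000 = 13737.88/4938 * 1000 = 2782.1 mm
Therefore the depth of water applied = 2782.1 mm.


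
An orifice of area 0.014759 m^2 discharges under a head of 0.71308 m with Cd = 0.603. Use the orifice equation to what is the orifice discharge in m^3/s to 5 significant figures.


Approach: apply the orifice equation, Q = Cd*A*sqrt(2*g*h).
Q = 0.603 * 0.014759 * sqrt(2*9.81*0.71308) = 0.033288 m^3/s
Therefore the orifice discharge = 0.033288 m^3/s.


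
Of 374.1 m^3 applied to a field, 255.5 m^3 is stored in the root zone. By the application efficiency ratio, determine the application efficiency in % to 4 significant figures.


Approach: apply the application efficiency ratio, Ea = (stored/applied)*100.
Ea = (255.5/374.1)*100 = 68.30 %
Therefore the application efficiency = 68.30 %.


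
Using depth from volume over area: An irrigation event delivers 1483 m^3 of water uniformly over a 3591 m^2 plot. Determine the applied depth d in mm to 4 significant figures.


Approach: apply depth from volume over area, d = (V/A)*1000.
d = (1483 / 3591) * 1000 = 413.0 mm
Therefore the applied depth d = 413.0 mm.


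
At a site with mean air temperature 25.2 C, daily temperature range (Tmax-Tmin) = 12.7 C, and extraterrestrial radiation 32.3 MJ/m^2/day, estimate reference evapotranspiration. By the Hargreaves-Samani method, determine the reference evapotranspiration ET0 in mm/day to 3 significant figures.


Approach: apply the Hargreaves-Samani method, ET0 = 0.0023*(Tmean+17.8)*sqrt(Tmax-Tmin)*0.408*Ra.
ET0 = 0.0023*(25.2+17.8)*sqrt(12.7)*0.408*32.3 = 4.64 mm/day
Therefore the reference evapotranspiration ET0 = 4.64 mm/day.


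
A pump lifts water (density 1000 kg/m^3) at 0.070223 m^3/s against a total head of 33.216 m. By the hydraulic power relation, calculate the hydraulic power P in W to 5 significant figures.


Approach: apply the hydraulic power relation, P = rho*g*Q*H.
P = 1000 * 9.81 * 0.070223 * 33.216 = 22882 W
Therefore the hydraulic power P = 22882 W.


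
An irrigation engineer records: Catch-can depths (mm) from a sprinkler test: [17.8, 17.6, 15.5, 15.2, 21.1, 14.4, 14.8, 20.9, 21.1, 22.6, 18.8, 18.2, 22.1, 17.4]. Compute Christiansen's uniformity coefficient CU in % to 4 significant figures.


Approach: apply Christiansen's uniformity coefficient, CU = (1 - mean_abs_deviation/mean)*100.
mean = 18.3929 mm
mean |d_i - mean| = 2.32041 mm
CU = (1 - 2.32041/18.3929)*100 = 87.38 %
Therefore Christiansen's uniformity coefficient CU = 87.38 %.


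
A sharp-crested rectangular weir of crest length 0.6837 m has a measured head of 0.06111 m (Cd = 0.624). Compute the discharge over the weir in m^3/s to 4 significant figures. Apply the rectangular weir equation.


Approach: apply the rectangular weir equation, Q = (2/3)*Cd*L*sqrt(2g)*H^1.5.
Q = (2/3)*0.624*0.6837*sqrt(2*9.81)*0.06111^1.5 = 0.01903 m^3/s
Therefore the discharge over the weir = 0.01903 m^3/s.


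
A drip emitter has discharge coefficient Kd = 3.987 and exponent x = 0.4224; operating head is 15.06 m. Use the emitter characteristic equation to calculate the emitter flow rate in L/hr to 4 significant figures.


Approach: apply the emitter characteristic equation, q = Kd * h^x.
q = 3.987 * 15.06^0.4224 = 12.54 L/hr
Therefore the emitter flow rate = 12.54 L/hr.


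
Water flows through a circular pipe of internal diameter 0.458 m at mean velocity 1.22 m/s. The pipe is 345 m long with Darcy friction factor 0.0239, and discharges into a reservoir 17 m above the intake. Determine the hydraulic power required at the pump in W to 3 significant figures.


Approach: apply continuity + Darcy-Weisbach + hydraulic power, Q = A*v; hf = f*(L/D)*(v^2/(2g)); H = static + hf; P = rho*g*Q*H.
Step 1 — flow rate (continuity, Q = A*v):
  A = pi*(0.458/2)^2 = 0.16475 m^2
  Q = 0.16475 * 1.22 = 0.20099 m^3/s
Step 2 — friction head loss (Darcy-Weisbach):
  hf = 0.0239 * (345/0.458) * (1.22^2 / (2*9.81))
  hf = 1.3658 m
Step 3 — total head: H = 17 + 1.3658 = 18.366 m
Step 4 — hydraulic power (P = rho*g*Q*H):
  P = 1000 * 9.81 * 0.20099 * 18.366 = 36200 W
Therefore the hydraulic power required at the pump = 36200 W.


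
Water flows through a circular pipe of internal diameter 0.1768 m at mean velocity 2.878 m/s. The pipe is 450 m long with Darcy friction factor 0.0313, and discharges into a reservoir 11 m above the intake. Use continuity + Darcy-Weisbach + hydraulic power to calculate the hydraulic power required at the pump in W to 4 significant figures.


Approach: apply continuity + Darcy-Weisbach + hydraulic power, Q = A*v; hf = f*(L/D)*(v^2/(2g)); H = static + hf; P = rho*g*Q*H.
Step 1 — flow rate (continuity, Q = A*v):
  A = pi*(0.1768/2)^2 = 0.0245502 m^2
  Q = 0.0245502 * 2.878 = 0.0706554 m^3/s
Step 2 — friction head loss (Darcy-Weisbach):
  hf = 0.0313 * (450/0.1768) * (2.878^2 / (2*9.81))
  hf = 33.6323 m
Step 3 — total head: H = 11 + 33.6323 = 44.6323 m
Step 4 — hydraulic power (P = rho*g*Q*H):
  P = 1000 * 9.81 * 0.0706554 * 44.6323 = 30940 W
Therefore the hydraulic power required at the pump = 30940 W.


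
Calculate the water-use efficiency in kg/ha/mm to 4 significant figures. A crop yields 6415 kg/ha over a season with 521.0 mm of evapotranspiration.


Approach: apply the water-use efficiency ratio, WUE = yield/ET.
WUE = 6415 / 521.0 = 12.31 kg/ha/mm
Therefore the water-use efficiency = 12.31 kg/ha/mm.


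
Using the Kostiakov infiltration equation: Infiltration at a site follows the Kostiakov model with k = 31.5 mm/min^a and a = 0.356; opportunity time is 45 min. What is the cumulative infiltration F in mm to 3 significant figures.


Approach: apply the Kostiakov infiltration equation, F = k*t^a.
F = 31.5 * 45^0.356 = 122 mm
Therefore the cumulative infiltration F = 122 mm.


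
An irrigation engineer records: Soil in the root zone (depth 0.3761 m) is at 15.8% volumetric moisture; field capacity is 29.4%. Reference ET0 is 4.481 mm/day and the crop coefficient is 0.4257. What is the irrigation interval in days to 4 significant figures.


Approach: apply soil-water budget scheduling, SMD = (FC-theta)/100*depth*1000; ETc = ET0*Kc; interval = SMD/ETc.
Step 1 — soil moisture deficit:
  SMD = (29.4 - 15.8)/100 * 0.3761 * 1000 = 51.1496 mm
Step 2 — daily crop ET (ETc = ET0*Kc):
  ETc = 4.481 * 0.4257 = 1.90756 mm/day
Step 3 — irrigation interval (SMD/ETc):
  interval = 51.1496 / 1.90756 = 26.81 days
Therefore the irrigation interval = 26.81 days.


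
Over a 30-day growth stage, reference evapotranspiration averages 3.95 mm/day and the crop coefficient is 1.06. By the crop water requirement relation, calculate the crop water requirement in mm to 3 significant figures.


Approach: apply the crop water requirement relation, CWR = ET0 * Kc * days.
CWR = 3.95 * 1.06 * 30 = 126 mm
Therefore the crop water requirement = 126 mm.


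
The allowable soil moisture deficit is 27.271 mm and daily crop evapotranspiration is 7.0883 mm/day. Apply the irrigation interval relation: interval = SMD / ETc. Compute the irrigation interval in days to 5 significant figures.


interval = 27.271 / 7.0883 = 3.8473 days
Therefore the irrigation interval = 3.8473 days.


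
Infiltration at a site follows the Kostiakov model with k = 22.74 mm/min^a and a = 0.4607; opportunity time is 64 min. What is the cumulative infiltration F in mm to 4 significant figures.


Approach: apply the Kostiakov infiltration equation, F = k*t^a.
F = 22.74 * 64^0.4607 = 154.5 mm
Therefore the cumulative infiltration F = 154.5 mm.


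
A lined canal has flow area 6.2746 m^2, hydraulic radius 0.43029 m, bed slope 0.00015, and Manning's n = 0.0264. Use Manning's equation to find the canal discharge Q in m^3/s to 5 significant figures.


Approach: apply Manning's equation, Q = (1/n)*A*R^(2/3)*S^(1/2).
Q = (1/0.0264) * 6.2746 * 0.43029^(2/3) * 0.00015^(1/2) = 1.6591 m^3/s
Therefore the canal discharge Q = 1.6591 m^3/s.


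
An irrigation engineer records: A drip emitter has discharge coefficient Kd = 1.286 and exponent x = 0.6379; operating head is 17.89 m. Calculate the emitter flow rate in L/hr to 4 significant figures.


Approach: apply the emitter characteristic equation, q = Kd * h^x.
q = 1.286 * 17.89^0.6379 = 8.096 L/hr
Therefore the emitter flow rate = 8.096 L/hr.


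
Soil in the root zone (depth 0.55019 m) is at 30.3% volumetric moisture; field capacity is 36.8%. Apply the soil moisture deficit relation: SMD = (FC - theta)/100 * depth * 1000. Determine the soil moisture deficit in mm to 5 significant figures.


SMD = (36.8 - 30.3)/100 * 0.55019 * 1000 = 35.762 mm
Therefore the soil moisture deficit = 35.762 mm.


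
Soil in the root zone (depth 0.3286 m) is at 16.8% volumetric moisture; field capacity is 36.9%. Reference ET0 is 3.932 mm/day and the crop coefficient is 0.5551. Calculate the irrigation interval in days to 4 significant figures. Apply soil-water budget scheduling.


Approach: apply soil-water budget scheduling, SMD = (FC-theta)/100*depth*1000; ETc = ET0*Kc; interval = SMD/ETc.
Step 1 — soil moisture deficit:
  SMD = (36.9 - 16.8)/100 * 0.3286 * 1000 = 66.0486 mm
Step 2 — daily crop ET (ETc = ET0*Kc):
  ETc = 3.932 * 0.5551 = 2.18265 mm/day
Step 3 — irrigation interval (SMD/ETc):
  interval = 66.0486 / 2.18265 = 30.26 days
Therefore the irrigation interval = 30.26 days.
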